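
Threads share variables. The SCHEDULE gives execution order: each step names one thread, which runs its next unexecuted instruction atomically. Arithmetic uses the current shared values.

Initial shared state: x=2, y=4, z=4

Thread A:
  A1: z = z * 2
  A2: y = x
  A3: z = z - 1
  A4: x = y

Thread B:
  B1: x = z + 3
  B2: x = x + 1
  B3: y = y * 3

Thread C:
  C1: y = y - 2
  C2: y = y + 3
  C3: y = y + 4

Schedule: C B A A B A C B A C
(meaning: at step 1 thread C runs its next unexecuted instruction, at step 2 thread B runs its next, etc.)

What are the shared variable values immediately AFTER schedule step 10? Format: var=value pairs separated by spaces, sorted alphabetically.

Answer: x=30 y=34 z=7

Derivation:
Step 1: thread C executes C1 (y = y - 2). Shared: x=2 y=2 z=4. PCs: A@0 B@0 C@1
Step 2: thread B executes B1 (x = z + 3). Shared: x=7 y=2 z=4. PCs: A@0 B@1 C@1
Step 3: thread A executes A1 (z = z * 2). Shared: x=7 y=2 z=8. PCs: A@1 B@1 C@1
Step 4: thread A executes A2 (y = x). Shared: x=7 y=7 z=8. PCs: A@2 B@1 C@1
Step 5: thread B executes B2 (x = x + 1). Shared: x=8 y=7 z=8. PCs: A@2 B@2 C@1
Step 6: thread A executes A3 (z = z - 1). Shared: x=8 y=7 z=7. PCs: A@3 B@2 C@1
Step 7: thread C executes C2 (y = y + 3). Shared: x=8 y=10 z=7. PCs: A@3 B@2 C@2
Step 8: thread B executes B3 (y = y * 3). Shared: x=8 y=30 z=7. PCs: A@3 B@3 C@2
Step 9: thread A executes A4 (x = y). Shared: x=30 y=30 z=7. PCs: A@4 B@3 C@2
Step 10: thread C executes C3 (y = y + 4). Shared: x=30 y=34 z=7. PCs: A@4 B@3 C@3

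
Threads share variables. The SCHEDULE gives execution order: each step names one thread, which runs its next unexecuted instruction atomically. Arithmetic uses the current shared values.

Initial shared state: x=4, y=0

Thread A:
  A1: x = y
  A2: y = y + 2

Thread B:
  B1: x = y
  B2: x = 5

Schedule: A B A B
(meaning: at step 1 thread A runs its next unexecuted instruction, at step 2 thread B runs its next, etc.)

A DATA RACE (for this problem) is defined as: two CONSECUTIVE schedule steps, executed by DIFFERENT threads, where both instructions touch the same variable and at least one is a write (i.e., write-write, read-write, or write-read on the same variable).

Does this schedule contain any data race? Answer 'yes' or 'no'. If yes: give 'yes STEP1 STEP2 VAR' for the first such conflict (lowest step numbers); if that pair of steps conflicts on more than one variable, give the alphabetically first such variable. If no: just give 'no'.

Steps 1,2: A(x = y) vs B(x = y). RACE on x (W-W).
Steps 2,3: B(x = y) vs A(y = y + 2). RACE on y (R-W).
Steps 3,4: A(r=y,w=y) vs B(r=-,w=x). No conflict.
First conflict at steps 1,2.

Answer: yes 1 2 x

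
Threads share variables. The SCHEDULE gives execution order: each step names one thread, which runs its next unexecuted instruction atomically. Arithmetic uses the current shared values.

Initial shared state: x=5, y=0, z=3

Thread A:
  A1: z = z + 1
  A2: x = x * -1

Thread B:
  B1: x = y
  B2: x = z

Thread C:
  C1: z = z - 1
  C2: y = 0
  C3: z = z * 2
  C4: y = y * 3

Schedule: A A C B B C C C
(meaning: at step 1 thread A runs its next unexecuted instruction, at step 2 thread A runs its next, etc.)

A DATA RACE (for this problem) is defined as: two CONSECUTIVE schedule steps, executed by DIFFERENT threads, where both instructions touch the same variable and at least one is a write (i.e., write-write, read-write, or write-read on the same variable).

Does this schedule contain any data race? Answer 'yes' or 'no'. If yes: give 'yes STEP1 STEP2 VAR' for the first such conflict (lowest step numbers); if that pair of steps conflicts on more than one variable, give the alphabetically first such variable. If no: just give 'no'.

Steps 1,2: same thread (A). No race.
Steps 2,3: A(r=x,w=x) vs C(r=z,w=z). No conflict.
Steps 3,4: C(r=z,w=z) vs B(r=y,w=x). No conflict.
Steps 4,5: same thread (B). No race.
Steps 5,6: B(r=z,w=x) vs C(r=-,w=y). No conflict.
Steps 6,7: same thread (C). No race.
Steps 7,8: same thread (C). No race.

Answer: no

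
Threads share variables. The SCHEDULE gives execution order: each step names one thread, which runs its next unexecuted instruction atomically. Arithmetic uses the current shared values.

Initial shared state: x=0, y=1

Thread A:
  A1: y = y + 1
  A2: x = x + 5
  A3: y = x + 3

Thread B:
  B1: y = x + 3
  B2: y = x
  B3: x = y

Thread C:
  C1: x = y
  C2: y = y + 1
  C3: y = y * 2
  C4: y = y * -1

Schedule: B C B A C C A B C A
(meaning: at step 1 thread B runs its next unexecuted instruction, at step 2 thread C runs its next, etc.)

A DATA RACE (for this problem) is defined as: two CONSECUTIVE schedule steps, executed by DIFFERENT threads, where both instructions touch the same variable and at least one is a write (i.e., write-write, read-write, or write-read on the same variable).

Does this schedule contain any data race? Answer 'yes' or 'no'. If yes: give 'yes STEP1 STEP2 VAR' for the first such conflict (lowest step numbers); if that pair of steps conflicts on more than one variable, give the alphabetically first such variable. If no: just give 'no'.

Steps 1,2: B(y = x + 3) vs C(x = y). RACE on x (R-W), y (W-R). Multiple vars; alphabetically first is x.
Steps 2,3: C(x = y) vs B(y = x). RACE on x (W-R), y (R-W). Multiple vars; alphabetically first is x.
Steps 3,4: B(y = x) vs A(y = y + 1). RACE on y (W-W).
Steps 4,5: A(y = y + 1) vs C(y = y + 1). RACE on y (W-W).
Steps 5,6: same thread (C). No race.
Steps 6,7: C(r=y,w=y) vs A(r=x,w=x). No conflict.
Steps 7,8: A(x = x + 5) vs B(x = y). RACE on x (W-W).
Steps 8,9: B(x = y) vs C(y = y * -1). RACE on y (R-W).
Steps 9,10: C(y = y * -1) vs A(y = x + 3). RACE on y (W-W).
First conflict at steps 1,2.

Answer: yes 1 2 x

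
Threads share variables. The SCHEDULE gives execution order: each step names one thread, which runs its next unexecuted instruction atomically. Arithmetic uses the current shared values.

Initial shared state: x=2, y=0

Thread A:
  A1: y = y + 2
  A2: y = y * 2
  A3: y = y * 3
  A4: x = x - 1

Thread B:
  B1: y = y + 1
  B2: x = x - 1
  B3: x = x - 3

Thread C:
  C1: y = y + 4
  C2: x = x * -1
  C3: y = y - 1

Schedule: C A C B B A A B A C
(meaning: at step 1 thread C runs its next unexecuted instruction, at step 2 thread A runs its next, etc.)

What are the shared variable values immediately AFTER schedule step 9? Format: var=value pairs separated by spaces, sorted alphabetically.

Answer: x=-7 y=42

Derivation:
Step 1: thread C executes C1 (y = y + 4). Shared: x=2 y=4. PCs: A@0 B@0 C@1
Step 2: thread A executes A1 (y = y + 2). Shared: x=2 y=6. PCs: A@1 B@0 C@1
Step 3: thread C executes C2 (x = x * -1). Shared: x=-2 y=6. PCs: A@1 B@0 C@2
Step 4: thread B executes B1 (y = y + 1). Shared: x=-2 y=7. PCs: A@1 B@1 C@2
Step 5: thread B executes B2 (x = x - 1). Shared: x=-3 y=7. PCs: A@1 B@2 C@2
Step 6: thread A executes A2 (y = y * 2). Shared: x=-3 y=14. PCs: A@2 B@2 C@2
Step 7: thread A executes A3 (y = y * 3). Shared: x=-3 y=42. PCs: A@3 B@2 C@2
Step 8: thread B executes B3 (x = x - 3). Shared: x=-6 y=42. PCs: A@3 B@3 C@2
Step 9: thread A executes A4 (x = x - 1). Shared: x=-7 y=42. PCs: A@4 B@3 C@2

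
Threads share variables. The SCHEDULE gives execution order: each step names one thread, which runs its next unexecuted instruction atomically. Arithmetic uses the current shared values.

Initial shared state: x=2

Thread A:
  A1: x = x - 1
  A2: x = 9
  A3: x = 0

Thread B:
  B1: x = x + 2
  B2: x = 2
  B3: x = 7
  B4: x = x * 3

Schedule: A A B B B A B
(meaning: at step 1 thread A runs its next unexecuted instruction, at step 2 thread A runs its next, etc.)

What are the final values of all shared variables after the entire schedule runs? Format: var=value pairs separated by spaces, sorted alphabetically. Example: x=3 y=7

Step 1: thread A executes A1 (x = x - 1). Shared: x=1. PCs: A@1 B@0
Step 2: thread A executes A2 (x = 9). Shared: x=9. PCs: A@2 B@0
Step 3: thread B executes B1 (x = x + 2). Shared: x=11. PCs: A@2 B@1
Step 4: thread B executes B2 (x = 2). Shared: x=2. PCs: A@2 B@2
Step 5: thread B executes B3 (x = 7). Shared: x=7. PCs: A@2 B@3
Step 6: thread A executes A3 (x = 0). Shared: x=0. PCs: A@3 B@3
Step 7: thread B executes B4 (x = x * 3). Shared: x=0. PCs: A@3 B@4

Answer: x=0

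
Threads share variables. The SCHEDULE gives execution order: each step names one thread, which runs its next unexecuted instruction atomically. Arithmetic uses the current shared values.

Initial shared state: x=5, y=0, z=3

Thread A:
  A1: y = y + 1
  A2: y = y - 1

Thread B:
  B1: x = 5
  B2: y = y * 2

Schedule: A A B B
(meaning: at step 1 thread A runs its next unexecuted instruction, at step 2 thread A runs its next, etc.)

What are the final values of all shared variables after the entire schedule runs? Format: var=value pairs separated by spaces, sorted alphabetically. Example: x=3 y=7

Answer: x=5 y=0 z=3

Derivation:
Step 1: thread A executes A1 (y = y + 1). Shared: x=5 y=1 z=3. PCs: A@1 B@0
Step 2: thread A executes A2 (y = y - 1). Shared: x=5 y=0 z=3. PCs: A@2 B@0
Step 3: thread B executes B1 (x = 5). Shared: x=5 y=0 z=3. PCs: A@2 B@1
Step 4: thread B executes B2 (y = y * 2). Shared: x=5 y=0 z=3. PCs: A@2 B@2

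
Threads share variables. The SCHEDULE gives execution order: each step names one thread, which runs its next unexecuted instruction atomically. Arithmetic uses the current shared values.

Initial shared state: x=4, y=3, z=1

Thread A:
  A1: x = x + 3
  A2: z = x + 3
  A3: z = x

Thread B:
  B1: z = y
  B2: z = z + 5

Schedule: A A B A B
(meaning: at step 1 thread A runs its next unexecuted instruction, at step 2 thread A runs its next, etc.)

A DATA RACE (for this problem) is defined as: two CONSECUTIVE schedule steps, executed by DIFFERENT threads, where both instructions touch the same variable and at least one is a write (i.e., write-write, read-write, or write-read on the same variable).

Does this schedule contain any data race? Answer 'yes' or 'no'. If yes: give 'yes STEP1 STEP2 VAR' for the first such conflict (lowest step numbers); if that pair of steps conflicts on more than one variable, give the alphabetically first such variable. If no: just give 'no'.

Steps 1,2: same thread (A). No race.
Steps 2,3: A(z = x + 3) vs B(z = y). RACE on z (W-W).
Steps 3,4: B(z = y) vs A(z = x). RACE on z (W-W).
Steps 4,5: A(z = x) vs B(z = z + 5). RACE on z (W-W).
First conflict at steps 2,3.

Answer: yes 2 3 z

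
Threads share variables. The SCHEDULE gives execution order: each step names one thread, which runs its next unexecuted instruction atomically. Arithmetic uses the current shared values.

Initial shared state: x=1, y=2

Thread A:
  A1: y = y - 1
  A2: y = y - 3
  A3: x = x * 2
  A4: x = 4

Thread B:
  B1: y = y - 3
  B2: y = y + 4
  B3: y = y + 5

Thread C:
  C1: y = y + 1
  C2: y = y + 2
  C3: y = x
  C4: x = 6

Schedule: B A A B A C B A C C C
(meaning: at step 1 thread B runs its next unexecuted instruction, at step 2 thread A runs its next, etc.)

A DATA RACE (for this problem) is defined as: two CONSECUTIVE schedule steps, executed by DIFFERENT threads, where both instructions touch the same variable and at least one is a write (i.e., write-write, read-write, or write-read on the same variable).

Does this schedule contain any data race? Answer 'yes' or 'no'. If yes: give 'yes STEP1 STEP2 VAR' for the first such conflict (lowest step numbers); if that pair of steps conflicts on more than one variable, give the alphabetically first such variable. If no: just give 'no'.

Answer: yes 1 2 y

Derivation:
Steps 1,2: B(y = y - 3) vs A(y = y - 1). RACE on y (W-W).
Steps 2,3: same thread (A). No race.
Steps 3,4: A(y = y - 3) vs B(y = y + 4). RACE on y (W-W).
Steps 4,5: B(r=y,w=y) vs A(r=x,w=x). No conflict.
Steps 5,6: A(r=x,w=x) vs C(r=y,w=y). No conflict.
Steps 6,7: C(y = y + 1) vs B(y = y + 5). RACE on y (W-W).
Steps 7,8: B(r=y,w=y) vs A(r=-,w=x). No conflict.
Steps 8,9: A(r=-,w=x) vs C(r=y,w=y). No conflict.
Steps 9,10: same thread (C). No race.
Steps 10,11: same thread (C). No race.
First conflict at steps 1,2.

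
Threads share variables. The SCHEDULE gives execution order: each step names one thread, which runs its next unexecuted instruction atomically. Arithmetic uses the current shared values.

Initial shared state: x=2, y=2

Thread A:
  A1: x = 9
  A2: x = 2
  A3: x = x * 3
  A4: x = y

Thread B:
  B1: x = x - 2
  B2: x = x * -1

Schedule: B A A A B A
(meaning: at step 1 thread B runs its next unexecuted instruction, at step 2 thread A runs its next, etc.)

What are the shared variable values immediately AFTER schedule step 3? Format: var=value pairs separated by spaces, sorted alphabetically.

Answer: x=2 y=2

Derivation:
Step 1: thread B executes B1 (x = x - 2). Shared: x=0 y=2. PCs: A@0 B@1
Step 2: thread A executes A1 (x = 9). Shared: x=9 y=2. PCs: A@1 B@1
Step 3: thread A executes A2 (x = 2). Shared: x=2 y=2. PCs: A@2 B@1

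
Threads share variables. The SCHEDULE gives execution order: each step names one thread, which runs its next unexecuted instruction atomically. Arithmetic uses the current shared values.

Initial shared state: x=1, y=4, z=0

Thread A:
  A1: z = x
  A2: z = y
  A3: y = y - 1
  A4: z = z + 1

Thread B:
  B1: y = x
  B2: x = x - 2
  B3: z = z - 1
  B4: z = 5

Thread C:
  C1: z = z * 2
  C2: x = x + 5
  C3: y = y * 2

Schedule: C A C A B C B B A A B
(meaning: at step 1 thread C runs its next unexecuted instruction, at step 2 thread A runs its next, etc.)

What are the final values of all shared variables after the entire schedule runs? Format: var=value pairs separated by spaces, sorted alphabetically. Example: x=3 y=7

Answer: x=4 y=11 z=5

Derivation:
Step 1: thread C executes C1 (z = z * 2). Shared: x=1 y=4 z=0. PCs: A@0 B@0 C@1
Step 2: thread A executes A1 (z = x). Shared: x=1 y=4 z=1. PCs: A@1 B@0 C@1
Step 3: thread C executes C2 (x = x + 5). Shared: x=6 y=4 z=1. PCs: A@1 B@0 C@2
Step 4: thread A executes A2 (z = y). Shared: x=6 y=4 z=4. PCs: A@2 B@0 C@2
Step 5: thread B executes B1 (y = x). Shared: x=6 y=6 z=4. PCs: A@2 B@1 C@2
Step 6: thread C executes C3 (y = y * 2). Shared: x=6 y=12 z=4. PCs: A@2 B@1 C@3
Step 7: thread B executes B2 (x = x - 2). Shared: x=4 y=12 z=4. PCs: A@2 B@2 C@3
Step 8: thread B executes B3 (z = z - 1). Shared: x=4 y=12 z=3. PCs: A@2 B@3 C@3
Step 9: thread A executes A3 (y = y - 1). Shared: x=4 y=11 z=3. PCs: A@3 B@3 C@3
Step 10: thread A executes A4 (z = z + 1). Shared: x=4 y=11 z=4. PCs: A@4 B@3 C@3
Step 11: thread B executes B4 (z = 5). Shared: x=4 y=11 z=5. PCs: A@4 B@4 C@3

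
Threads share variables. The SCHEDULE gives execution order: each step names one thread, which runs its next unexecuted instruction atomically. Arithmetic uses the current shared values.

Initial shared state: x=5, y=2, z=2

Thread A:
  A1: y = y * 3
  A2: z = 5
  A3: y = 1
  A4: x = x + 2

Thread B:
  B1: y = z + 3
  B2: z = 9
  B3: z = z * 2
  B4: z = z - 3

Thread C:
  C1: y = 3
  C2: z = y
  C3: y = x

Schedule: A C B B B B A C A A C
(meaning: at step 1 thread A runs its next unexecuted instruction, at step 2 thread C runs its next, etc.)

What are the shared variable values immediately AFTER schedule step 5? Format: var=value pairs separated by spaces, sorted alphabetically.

Answer: x=5 y=5 z=18

Derivation:
Step 1: thread A executes A1 (y = y * 3). Shared: x=5 y=6 z=2. PCs: A@1 B@0 C@0
Step 2: thread C executes C1 (y = 3). Shared: x=5 y=3 z=2. PCs: A@1 B@0 C@1
Step 3: thread B executes B1 (y = z + 3). Shared: x=5 y=5 z=2. PCs: A@1 B@1 C@1
Step 4: thread B executes B2 (z = 9). Shared: x=5 y=5 z=9. PCs: A@1 B@2 C@1
Step 5: thread B executes B3 (z = z * 2). Shared: x=5 y=5 z=18. PCs: A@1 B@3 C@1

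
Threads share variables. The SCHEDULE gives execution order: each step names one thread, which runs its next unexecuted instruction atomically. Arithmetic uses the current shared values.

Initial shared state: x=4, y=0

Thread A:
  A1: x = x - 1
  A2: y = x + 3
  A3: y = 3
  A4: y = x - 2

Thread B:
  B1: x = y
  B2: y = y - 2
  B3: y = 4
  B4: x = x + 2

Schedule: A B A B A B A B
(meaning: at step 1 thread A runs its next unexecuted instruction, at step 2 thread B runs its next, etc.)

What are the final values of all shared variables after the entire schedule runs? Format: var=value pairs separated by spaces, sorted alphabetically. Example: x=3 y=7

Step 1: thread A executes A1 (x = x - 1). Shared: x=3 y=0. PCs: A@1 B@0
Step 2: thread B executes B1 (x = y). Shared: x=0 y=0. PCs: A@1 B@1
Step 3: thread A executes A2 (y = x + 3). Shared: x=0 y=3. PCs: A@2 B@1
Step 4: thread B executes B2 (y = y - 2). Shared: x=0 y=1. PCs: A@2 B@2
Step 5: thread A executes A3 (y = 3). Shared: x=0 y=3. PCs: A@3 B@2
Step 6: thread B executes B3 (y = 4). Shared: x=0 y=4. PCs: A@3 B@3
Step 7: thread A executes A4 (y = x - 2). Shared: x=0 y=-2. PCs: A@4 B@3
Step 8: thread B executes B4 (x = x + 2). Shared: x=2 y=-2. PCs: A@4 B@4

Answer: x=2 y=-2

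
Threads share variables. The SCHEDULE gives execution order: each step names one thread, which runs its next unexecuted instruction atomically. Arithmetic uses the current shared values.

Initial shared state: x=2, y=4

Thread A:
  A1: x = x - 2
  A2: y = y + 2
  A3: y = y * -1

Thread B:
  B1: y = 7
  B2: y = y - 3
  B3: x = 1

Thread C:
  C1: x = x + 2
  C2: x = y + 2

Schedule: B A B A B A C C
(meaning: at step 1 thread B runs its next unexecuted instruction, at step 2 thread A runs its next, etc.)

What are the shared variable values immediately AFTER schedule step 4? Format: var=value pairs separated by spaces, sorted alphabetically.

Step 1: thread B executes B1 (y = 7). Shared: x=2 y=7. PCs: A@0 B@1 C@0
Step 2: thread A executes A1 (x = x - 2). Shared: x=0 y=7. PCs: A@1 B@1 C@0
Step 3: thread B executes B2 (y = y - 3). Shared: x=0 y=4. PCs: A@1 B@2 C@0
Step 4: thread A executes A2 (y = y + 2). Shared: x=0 y=6. PCs: A@2 B@2 C@0

Answer: x=0 y=6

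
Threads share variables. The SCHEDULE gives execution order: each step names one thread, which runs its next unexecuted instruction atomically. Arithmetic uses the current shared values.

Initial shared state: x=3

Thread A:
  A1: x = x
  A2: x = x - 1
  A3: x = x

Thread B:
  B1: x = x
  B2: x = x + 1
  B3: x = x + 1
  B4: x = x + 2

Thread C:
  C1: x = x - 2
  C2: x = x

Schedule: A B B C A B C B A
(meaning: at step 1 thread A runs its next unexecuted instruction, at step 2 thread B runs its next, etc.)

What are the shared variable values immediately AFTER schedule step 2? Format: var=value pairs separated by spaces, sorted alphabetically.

Answer: x=3

Derivation:
Step 1: thread A executes A1 (x = x). Shared: x=3. PCs: A@1 B@0 C@0
Step 2: thread B executes B1 (x = x). Shared: x=3. PCs: A@1 B@1 C@0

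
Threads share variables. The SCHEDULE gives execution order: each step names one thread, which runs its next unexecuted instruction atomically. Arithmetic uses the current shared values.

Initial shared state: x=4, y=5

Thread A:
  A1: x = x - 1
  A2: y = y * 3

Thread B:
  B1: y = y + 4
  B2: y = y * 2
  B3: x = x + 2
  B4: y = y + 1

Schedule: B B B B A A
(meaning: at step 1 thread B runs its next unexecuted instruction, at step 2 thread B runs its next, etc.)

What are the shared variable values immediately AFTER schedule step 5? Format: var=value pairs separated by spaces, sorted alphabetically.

Step 1: thread B executes B1 (y = y + 4). Shared: x=4 y=9. PCs: A@0 B@1
Step 2: thread B executes B2 (y = y * 2). Shared: x=4 y=18. PCs: A@0 B@2
Step 3: thread B executes B3 (x = x + 2). Shared: x=6 y=18. PCs: A@0 B@3
Step 4: thread B executes B4 (y = y + 1). Shared: x=6 y=19. PCs: A@0 B@4
Step 5: thread A executes A1 (x = x - 1). Shared: x=5 y=19. PCs: A@1 B@4

Answer: x=5 y=19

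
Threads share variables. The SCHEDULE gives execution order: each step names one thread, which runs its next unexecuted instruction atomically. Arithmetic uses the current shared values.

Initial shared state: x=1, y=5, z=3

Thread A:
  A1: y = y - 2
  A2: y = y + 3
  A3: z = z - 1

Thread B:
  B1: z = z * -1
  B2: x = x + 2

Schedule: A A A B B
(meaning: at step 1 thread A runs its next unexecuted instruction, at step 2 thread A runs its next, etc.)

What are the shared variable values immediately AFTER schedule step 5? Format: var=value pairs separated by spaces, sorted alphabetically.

Answer: x=3 y=6 z=-2

Derivation:
Step 1: thread A executes A1 (y = y - 2). Shared: x=1 y=3 z=3. PCs: A@1 B@0
Step 2: thread A executes A2 (y = y + 3). Shared: x=1 y=6 z=3. PCs: A@2 B@0
Step 3: thread A executes A3 (z = z - 1). Shared: x=1 y=6 z=2. PCs: A@3 B@0
Step 4: thread B executes B1 (z = z * -1). Shared: x=1 y=6 z=-2. PCs: A@3 B@1
Step 5: thread B executes B2 (x = x + 2). Shared: x=3 y=6 z=-2. PCs: A@3 B@2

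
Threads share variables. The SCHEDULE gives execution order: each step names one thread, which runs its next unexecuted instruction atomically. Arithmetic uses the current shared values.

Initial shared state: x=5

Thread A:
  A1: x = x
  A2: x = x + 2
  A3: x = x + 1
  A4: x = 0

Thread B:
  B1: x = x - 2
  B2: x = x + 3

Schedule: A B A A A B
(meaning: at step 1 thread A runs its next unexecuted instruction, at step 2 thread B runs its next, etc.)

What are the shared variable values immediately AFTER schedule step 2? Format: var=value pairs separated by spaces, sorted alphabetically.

Step 1: thread A executes A1 (x = x). Shared: x=5. PCs: A@1 B@0
Step 2: thread B executes B1 (x = x - 2). Shared: x=3. PCs: A@1 B@1

Answer: x=3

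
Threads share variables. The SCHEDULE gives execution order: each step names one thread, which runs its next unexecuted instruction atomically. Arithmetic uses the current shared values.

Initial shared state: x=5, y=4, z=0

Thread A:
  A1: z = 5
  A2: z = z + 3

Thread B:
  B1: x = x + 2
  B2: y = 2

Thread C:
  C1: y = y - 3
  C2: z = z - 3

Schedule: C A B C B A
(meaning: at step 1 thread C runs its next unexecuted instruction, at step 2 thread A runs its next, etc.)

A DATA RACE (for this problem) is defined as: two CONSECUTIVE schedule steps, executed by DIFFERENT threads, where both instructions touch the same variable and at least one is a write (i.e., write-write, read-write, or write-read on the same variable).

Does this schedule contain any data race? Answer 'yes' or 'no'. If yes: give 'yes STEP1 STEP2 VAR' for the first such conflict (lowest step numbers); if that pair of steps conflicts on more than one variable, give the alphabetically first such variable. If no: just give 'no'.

Steps 1,2: C(r=y,w=y) vs A(r=-,w=z). No conflict.
Steps 2,3: A(r=-,w=z) vs B(r=x,w=x). No conflict.
Steps 3,4: B(r=x,w=x) vs C(r=z,w=z). No conflict.
Steps 4,5: C(r=z,w=z) vs B(r=-,w=y). No conflict.
Steps 5,6: B(r=-,w=y) vs A(r=z,w=z). No conflict.

Answer: no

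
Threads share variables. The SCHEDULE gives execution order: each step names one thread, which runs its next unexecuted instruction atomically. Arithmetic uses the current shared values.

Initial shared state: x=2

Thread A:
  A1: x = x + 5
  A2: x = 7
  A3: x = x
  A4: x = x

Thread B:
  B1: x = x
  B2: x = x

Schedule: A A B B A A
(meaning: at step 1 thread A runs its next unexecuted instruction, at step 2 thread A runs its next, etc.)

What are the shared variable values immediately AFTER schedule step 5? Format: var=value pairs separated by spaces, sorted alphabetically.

Answer: x=7

Derivation:
Step 1: thread A executes A1 (x = x + 5). Shared: x=7. PCs: A@1 B@0
Step 2: thread A executes A2 (x = 7). Shared: x=7. PCs: A@2 B@0
Step 3: thread B executes B1 (x = x). Shared: x=7. PCs: A@2 B@1
Step 4: thread B executes B2 (x = x). Shared: x=7. PCs: A@2 B@2
Step 5: thread A executes A3 (x = x). Shared: x=7. PCs: A@3 B@2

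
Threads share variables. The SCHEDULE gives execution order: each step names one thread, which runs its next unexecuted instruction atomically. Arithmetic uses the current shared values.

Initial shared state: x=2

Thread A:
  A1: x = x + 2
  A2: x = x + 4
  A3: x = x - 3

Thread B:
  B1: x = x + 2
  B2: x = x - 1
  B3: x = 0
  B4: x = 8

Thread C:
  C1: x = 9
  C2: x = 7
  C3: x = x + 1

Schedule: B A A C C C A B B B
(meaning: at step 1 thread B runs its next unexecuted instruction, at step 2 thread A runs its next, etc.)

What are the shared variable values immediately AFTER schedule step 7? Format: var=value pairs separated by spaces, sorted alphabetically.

Answer: x=5

Derivation:
Step 1: thread B executes B1 (x = x + 2). Shared: x=4. PCs: A@0 B@1 C@0
Step 2: thread A executes A1 (x = x + 2). Shared: x=6. PCs: A@1 B@1 C@0
Step 3: thread A executes A2 (x = x + 4). Shared: x=10. PCs: A@2 B@1 C@0
Step 4: thread C executes C1 (x = 9). Shared: x=9. PCs: A@2 B@1 C@1
Step 5: thread C executes C2 (x = 7). Shared: x=7. PCs: A@2 B@1 C@2
Step 6: thread C executes C3 (x = x + 1). Shared: x=8. PCs: A@2 B@1 C@3
Step 7: thread A executes A3 (x = x - 3). Shared: x=5. PCs: A@3 B@1 C@3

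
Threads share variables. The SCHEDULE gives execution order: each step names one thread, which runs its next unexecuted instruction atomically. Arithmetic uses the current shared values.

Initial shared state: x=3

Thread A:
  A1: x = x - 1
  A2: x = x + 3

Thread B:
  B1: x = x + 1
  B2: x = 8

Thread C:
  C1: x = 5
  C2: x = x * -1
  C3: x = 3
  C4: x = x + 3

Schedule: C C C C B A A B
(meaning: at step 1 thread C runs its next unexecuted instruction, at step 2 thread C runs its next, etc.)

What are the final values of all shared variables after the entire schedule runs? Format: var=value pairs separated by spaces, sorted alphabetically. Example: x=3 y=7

Step 1: thread C executes C1 (x = 5). Shared: x=5. PCs: A@0 B@0 C@1
Step 2: thread C executes C2 (x = x * -1). Shared: x=-5. PCs: A@0 B@0 C@2
Step 3: thread C executes C3 (x = 3). Shared: x=3. PCs: A@0 B@0 C@3
Step 4: thread C executes C4 (x = x + 3). Shared: x=6. PCs: A@0 B@0 C@4
Step 5: thread B executes B1 (x = x + 1). Shared: x=7. PCs: A@0 B@1 C@4
Step 6: thread A executes A1 (x = x - 1). Shared: x=6. PCs: A@1 B@1 C@4
Step 7: thread A executes A2 (x = x + 3). Shared: x=9. PCs: A@2 B@1 C@4
Step 8: thread B executes B2 (x = 8). Shared: x=8. PCs: A@2 B@2 C@4

Answer: x=8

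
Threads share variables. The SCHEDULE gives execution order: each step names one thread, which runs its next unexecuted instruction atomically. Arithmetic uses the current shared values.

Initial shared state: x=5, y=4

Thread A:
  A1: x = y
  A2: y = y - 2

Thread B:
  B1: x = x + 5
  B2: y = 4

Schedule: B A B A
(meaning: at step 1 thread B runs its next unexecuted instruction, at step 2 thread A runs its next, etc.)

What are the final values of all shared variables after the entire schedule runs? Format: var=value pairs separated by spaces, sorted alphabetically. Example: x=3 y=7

Answer: x=4 y=2

Derivation:
Step 1: thread B executes B1 (x = x + 5). Shared: x=10 y=4. PCs: A@0 B@1
Step 2: thread A executes A1 (x = y). Shared: x=4 y=4. PCs: A@1 B@1
Step 3: thread B executes B2 (y = 4). Shared: x=4 y=4. PCs: A@1 B@2
Step 4: thread A executes A2 (y = y - 2). Shared: x=4 y=2. PCs: A@2 B@2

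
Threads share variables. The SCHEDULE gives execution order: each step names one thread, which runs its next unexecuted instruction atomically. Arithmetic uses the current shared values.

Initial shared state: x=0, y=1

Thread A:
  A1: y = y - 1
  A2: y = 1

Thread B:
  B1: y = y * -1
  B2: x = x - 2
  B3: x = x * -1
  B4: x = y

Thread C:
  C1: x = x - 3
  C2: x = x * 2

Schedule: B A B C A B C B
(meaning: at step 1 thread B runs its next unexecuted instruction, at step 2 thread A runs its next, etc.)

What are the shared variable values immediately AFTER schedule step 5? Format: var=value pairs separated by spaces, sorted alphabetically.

Step 1: thread B executes B1 (y = y * -1). Shared: x=0 y=-1. PCs: A@0 B@1 C@0
Step 2: thread A executes A1 (y = y - 1). Shared: x=0 y=-2. PCs: A@1 B@1 C@0
Step 3: thread B executes B2 (x = x - 2). Shared: x=-2 y=-2. PCs: A@1 B@2 C@0
Step 4: thread C executes C1 (x = x - 3). Shared: x=-5 y=-2. PCs: A@1 B@2 C@1
Step 5: thread A executes A2 (y = 1). Shared: x=-5 y=1. PCs: A@2 B@2 C@1

Answer: x=-5 y=1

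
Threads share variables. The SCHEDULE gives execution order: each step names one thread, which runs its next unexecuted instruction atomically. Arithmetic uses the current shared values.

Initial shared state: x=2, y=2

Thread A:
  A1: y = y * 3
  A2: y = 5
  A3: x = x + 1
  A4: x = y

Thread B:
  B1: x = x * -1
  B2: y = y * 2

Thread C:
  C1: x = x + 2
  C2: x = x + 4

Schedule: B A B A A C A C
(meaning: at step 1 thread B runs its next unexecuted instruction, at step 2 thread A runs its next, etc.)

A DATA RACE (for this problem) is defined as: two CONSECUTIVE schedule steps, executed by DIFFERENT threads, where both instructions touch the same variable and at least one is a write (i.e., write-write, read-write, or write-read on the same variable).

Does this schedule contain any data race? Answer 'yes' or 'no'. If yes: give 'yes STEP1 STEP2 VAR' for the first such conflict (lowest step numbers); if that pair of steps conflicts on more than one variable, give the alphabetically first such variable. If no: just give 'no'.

Answer: yes 2 3 y

Derivation:
Steps 1,2: B(r=x,w=x) vs A(r=y,w=y). No conflict.
Steps 2,3: A(y = y * 3) vs B(y = y * 2). RACE on y (W-W).
Steps 3,4: B(y = y * 2) vs A(y = 5). RACE on y (W-W).
Steps 4,5: same thread (A). No race.
Steps 5,6: A(x = x + 1) vs C(x = x + 2). RACE on x (W-W).
Steps 6,7: C(x = x + 2) vs A(x = y). RACE on x (W-W).
Steps 7,8: A(x = y) vs C(x = x + 4). RACE on x (W-W).
First conflict at steps 2,3.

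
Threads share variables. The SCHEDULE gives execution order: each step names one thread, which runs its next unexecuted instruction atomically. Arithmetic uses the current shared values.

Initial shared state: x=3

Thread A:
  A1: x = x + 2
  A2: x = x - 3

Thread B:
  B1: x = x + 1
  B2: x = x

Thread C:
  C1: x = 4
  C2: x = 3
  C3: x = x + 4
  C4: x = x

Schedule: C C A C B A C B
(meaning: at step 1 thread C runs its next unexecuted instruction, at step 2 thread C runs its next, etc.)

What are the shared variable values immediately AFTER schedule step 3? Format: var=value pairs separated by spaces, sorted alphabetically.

Step 1: thread C executes C1 (x = 4). Shared: x=4. PCs: A@0 B@0 C@1
Step 2: thread C executes C2 (x = 3). Shared: x=3. PCs: A@0 B@0 C@2
Step 3: thread A executes A1 (x = x + 2). Shared: x=5. PCs: A@1 B@0 C@2

Answer: x=5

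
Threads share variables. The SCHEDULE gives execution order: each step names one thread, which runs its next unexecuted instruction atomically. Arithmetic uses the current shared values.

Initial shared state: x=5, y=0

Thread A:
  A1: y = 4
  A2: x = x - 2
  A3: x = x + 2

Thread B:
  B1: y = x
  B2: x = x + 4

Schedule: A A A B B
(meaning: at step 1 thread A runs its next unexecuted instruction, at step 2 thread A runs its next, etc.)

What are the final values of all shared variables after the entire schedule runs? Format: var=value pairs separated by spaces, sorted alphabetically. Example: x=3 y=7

Answer: x=9 y=5

Derivation:
Step 1: thread A executes A1 (y = 4). Shared: x=5 y=4. PCs: A@1 B@0
Step 2: thread A executes A2 (x = x - 2). Shared: x=3 y=4. PCs: A@2 B@0
Step 3: thread A executes A3 (x = x + 2). Shared: x=5 y=4. PCs: A@3 B@0
Step 4: thread B executes B1 (y = x). Shared: x=5 y=5. PCs: A@3 B@1
Step 5: thread B executes B2 (x = x + 4). Shared: x=9 y=5. PCs: A@3 B@2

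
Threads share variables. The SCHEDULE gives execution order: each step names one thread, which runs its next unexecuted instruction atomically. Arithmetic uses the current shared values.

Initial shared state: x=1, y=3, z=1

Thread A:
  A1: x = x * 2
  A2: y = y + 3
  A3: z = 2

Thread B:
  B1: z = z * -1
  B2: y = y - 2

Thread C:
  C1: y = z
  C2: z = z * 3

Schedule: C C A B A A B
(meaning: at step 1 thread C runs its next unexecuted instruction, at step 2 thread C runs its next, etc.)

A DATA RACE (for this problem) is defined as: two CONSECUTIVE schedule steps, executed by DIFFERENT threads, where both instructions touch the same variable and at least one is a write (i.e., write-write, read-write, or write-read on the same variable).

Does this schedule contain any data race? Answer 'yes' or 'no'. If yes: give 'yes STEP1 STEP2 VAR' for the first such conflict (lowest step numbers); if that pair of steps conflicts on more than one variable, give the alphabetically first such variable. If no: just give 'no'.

Answer: no

Derivation:
Steps 1,2: same thread (C). No race.
Steps 2,3: C(r=z,w=z) vs A(r=x,w=x). No conflict.
Steps 3,4: A(r=x,w=x) vs B(r=z,w=z). No conflict.
Steps 4,5: B(r=z,w=z) vs A(r=y,w=y). No conflict.
Steps 5,6: same thread (A). No race.
Steps 6,7: A(r=-,w=z) vs B(r=y,w=y). No conflict.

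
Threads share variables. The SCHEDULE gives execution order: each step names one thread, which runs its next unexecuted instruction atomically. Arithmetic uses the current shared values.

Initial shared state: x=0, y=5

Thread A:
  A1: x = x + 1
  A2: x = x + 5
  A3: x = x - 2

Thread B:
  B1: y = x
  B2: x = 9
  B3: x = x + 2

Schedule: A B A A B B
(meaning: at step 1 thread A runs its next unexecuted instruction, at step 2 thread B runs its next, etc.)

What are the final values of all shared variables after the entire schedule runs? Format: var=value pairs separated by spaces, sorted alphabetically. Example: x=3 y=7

Step 1: thread A executes A1 (x = x + 1). Shared: x=1 y=5. PCs: A@1 B@0
Step 2: thread B executes B1 (y = x). Shared: x=1 y=1. PCs: A@1 B@1
Step 3: thread A executes A2 (x = x + 5). Shared: x=6 y=1. PCs: A@2 B@1
Step 4: thread A executes A3 (x = x - 2). Shared: x=4 y=1. PCs: A@3 B@1
Step 5: thread B executes B2 (x = 9). Shared: x=9 y=1. PCs: A@3 B@2
Step 6: thread B executes B3 (x = x + 2). Shared: x=11 y=1. PCs: A@3 B@3

Answer: x=11 y=1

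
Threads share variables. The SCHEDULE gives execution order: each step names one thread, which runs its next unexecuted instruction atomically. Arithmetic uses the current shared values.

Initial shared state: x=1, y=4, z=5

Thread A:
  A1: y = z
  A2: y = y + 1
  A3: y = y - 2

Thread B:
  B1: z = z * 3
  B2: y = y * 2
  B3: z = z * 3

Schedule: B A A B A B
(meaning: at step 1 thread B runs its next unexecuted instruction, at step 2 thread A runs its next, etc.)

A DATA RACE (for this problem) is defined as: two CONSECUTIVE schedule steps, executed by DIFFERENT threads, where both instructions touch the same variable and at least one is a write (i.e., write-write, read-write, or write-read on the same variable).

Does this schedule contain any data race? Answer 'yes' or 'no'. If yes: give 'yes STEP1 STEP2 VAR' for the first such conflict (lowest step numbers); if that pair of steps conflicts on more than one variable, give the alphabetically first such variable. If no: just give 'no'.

Steps 1,2: B(z = z * 3) vs A(y = z). RACE on z (W-R).
Steps 2,3: same thread (A). No race.
Steps 3,4: A(y = y + 1) vs B(y = y * 2). RACE on y (W-W).
Steps 4,5: B(y = y * 2) vs A(y = y - 2). RACE on y (W-W).
Steps 5,6: A(r=y,w=y) vs B(r=z,w=z). No conflict.
First conflict at steps 1,2.

Answer: yes 1 2 z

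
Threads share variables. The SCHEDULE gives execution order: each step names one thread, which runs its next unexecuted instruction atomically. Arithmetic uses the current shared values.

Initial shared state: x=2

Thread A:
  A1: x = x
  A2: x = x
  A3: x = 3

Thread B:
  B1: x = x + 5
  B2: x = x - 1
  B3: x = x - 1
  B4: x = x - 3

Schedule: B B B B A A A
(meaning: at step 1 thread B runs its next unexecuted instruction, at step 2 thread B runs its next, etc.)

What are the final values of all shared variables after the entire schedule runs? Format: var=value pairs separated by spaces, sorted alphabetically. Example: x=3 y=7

Answer: x=3

Derivation:
Step 1: thread B executes B1 (x = x + 5). Shared: x=7. PCs: A@0 B@1
Step 2: thread B executes B2 (x = x - 1). Shared: x=6. PCs: A@0 B@2
Step 3: thread B executes B3 (x = x - 1). Shared: x=5. PCs: A@0 B@3
Step 4: thread B executes B4 (x = x - 3). Shared: x=2. PCs: A@0 B@4
Step 5: thread A executes A1 (x = x). Shared: x=2. PCs: A@1 B@4
Step 6: thread A executes A2 (x = x). Shared: x=2. PCs: A@2 B@4
Step 7: thread A executes A3 (x = 3). Shared: x=3. PCs: A@3 B@4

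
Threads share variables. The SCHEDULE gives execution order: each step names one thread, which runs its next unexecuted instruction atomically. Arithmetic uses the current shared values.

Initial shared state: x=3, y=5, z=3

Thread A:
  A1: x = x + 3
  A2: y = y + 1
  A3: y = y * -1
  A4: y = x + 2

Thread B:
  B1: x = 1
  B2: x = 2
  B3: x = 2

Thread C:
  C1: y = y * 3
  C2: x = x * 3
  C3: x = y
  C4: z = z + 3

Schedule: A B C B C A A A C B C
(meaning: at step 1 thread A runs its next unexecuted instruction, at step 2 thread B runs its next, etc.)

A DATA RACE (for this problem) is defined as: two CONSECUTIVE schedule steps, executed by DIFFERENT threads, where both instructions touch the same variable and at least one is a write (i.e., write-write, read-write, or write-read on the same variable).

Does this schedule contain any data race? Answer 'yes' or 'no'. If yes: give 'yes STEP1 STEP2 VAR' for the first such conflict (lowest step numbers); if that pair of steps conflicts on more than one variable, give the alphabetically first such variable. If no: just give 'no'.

Answer: yes 1 2 x

Derivation:
Steps 1,2: A(x = x + 3) vs B(x = 1). RACE on x (W-W).
Steps 2,3: B(r=-,w=x) vs C(r=y,w=y). No conflict.
Steps 3,4: C(r=y,w=y) vs B(r=-,w=x). No conflict.
Steps 4,5: B(x = 2) vs C(x = x * 3). RACE on x (W-W).
Steps 5,6: C(r=x,w=x) vs A(r=y,w=y). No conflict.
Steps 6,7: same thread (A). No race.
Steps 7,8: same thread (A). No race.
Steps 8,9: A(y = x + 2) vs C(x = y). RACE on x (R-W), y (W-R). Multiple vars; alphabetically first is x.
Steps 9,10: C(x = y) vs B(x = 2). RACE on x (W-W).
Steps 10,11: B(r=-,w=x) vs C(r=z,w=z). No conflict.
First conflict at steps 1,2.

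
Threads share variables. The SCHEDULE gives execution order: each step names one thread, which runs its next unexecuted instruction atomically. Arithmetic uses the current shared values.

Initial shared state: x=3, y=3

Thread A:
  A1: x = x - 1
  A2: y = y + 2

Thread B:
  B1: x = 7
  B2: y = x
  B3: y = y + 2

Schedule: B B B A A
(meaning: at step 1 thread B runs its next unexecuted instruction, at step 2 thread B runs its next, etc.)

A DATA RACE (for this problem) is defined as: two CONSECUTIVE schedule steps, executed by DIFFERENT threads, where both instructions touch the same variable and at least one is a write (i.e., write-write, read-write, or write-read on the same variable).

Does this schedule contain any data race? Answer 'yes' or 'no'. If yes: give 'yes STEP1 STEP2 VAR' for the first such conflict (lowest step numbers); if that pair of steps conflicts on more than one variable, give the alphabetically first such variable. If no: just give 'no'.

Answer: no

Derivation:
Steps 1,2: same thread (B). No race.
Steps 2,3: same thread (B). No race.
Steps 3,4: B(r=y,w=y) vs A(r=x,w=x). No conflict.
Steps 4,5: same thread (A). No race.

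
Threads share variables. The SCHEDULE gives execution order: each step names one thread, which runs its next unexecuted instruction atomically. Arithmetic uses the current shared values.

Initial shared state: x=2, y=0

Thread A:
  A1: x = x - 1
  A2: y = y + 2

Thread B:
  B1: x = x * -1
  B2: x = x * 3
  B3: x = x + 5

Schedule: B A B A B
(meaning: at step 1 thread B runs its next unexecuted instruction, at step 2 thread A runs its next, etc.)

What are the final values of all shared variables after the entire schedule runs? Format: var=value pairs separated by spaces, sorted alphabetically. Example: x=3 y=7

Step 1: thread B executes B1 (x = x * -1). Shared: x=-2 y=0. PCs: A@0 B@1
Step 2: thread A executes A1 (x = x - 1). Shared: x=-3 y=0. PCs: A@1 B@1
Step 3: thread B executes B2 (x = x * 3). Shared: x=-9 y=0. PCs: A@1 B@2
Step 4: thread A executes A2 (y = y + 2). Shared: x=-9 y=2. PCs: A@2 B@2
Step 5: thread B executes B3 (x = x + 5). Shared: x=-4 y=2. PCs: A@2 B@3

Answer: x=-4 y=2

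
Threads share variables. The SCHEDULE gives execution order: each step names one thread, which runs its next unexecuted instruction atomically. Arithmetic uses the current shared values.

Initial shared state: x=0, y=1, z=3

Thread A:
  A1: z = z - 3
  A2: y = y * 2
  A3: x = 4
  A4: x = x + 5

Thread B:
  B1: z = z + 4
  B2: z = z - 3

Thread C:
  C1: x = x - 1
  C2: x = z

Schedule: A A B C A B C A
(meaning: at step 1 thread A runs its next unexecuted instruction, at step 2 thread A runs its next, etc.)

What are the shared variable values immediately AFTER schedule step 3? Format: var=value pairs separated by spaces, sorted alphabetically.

Answer: x=0 y=2 z=4

Derivation:
Step 1: thread A executes A1 (z = z - 3). Shared: x=0 y=1 z=0. PCs: A@1 B@0 C@0
Step 2: thread A executes A2 (y = y * 2). Shared: x=0 y=2 z=0. PCs: A@2 B@0 C@0
Step 3: thread B executes B1 (z = z + 4). Shared: x=0 y=2 z=4. PCs: A@2 B@1 C@0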